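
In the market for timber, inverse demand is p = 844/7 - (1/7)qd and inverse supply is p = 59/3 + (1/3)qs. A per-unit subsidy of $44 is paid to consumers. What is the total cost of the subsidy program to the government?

Government cost = $13389.2

Pre-subsidy: 844/7 - (1/7)q = 59/3 + (1/3)q gives q* = 211.9 and p* = 90.3.
With the rebate, buyers effectively pay pb = ps − 44, where ps is the price sellers receive.
On the curves, pb = 844/7 - (1/7)q and ps = 59/3 + (1/3)q; the wedge ps − pb = 44 gives 59/3 + (1/3)q − (844/7 - (1/7)q) = 44, so q' = 304.3.
Then pb = 844/7 − (1/7)·304.3 = 77.1 and ps = 59/3 + (1/3)·304.3 = 121.1.
Government outlay = subsidy × quantity = 44 × 304.3 = 13389.2.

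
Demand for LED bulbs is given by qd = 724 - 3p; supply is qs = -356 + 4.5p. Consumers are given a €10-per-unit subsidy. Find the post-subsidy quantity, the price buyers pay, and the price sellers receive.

Pre-subsidy: 724 - 3p = -356 + 4.5p gives p* = 144, q* = 292.
With the rebate, buyers effectively pay pb = ps − 10, where ps is the price sellers receive.
Demand in terms of ps becomes qd = 724 − 3(ps − 10) = 754 - 3ps. Setting this equal to supply: 754 - 3ps = -356 + 4.5ps, so ps = 148.
Buyers pay pb = 148 − 10 = 138; q' = -356 + 4.5·148 = 310.

q' = 310; buyers pay €138; sellers receive €148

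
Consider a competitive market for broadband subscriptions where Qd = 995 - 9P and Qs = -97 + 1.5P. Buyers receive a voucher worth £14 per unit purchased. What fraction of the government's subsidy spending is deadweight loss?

Pre-subsidy: 995 - 9P = -97 + 1.5P gives P* = 104, Q* = 59.
With the rebate, buyers effectively pay Pb = Ps − 14, where Ps is the price sellers receive.
Demand in terms of Ps becomes Qd = 995 − 9(Ps − 14) = 1121 - 9Ps. Setting this equal to supply: 1121 - 9Ps = -97 + 1.5Ps, so Ps = 116.
Buyers pay Pb = 116 − 14 = 102; Q' = -97 + 1.5·116 = 77.
ΔCS = ½(59 + 77)(104 − 102) = 136; ΔPS = ½(59 + 77)(116 − 104) = 816.
Government spending = 14 × 77 = 1078.
DWL = ½ × 14 × (77 − 59) = 126; fraction = 126 / 1078 = 9/77.

DWL / government spending = 9/77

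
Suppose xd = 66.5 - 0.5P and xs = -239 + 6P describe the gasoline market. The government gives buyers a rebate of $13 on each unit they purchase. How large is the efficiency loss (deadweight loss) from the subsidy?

Pre-subsidy: 66.5 - 0.5P = -239 + 6P gives P* = 47, x* = 43.
With the rebate, buyers effectively pay Pb = Ps − 13, where Ps is the price sellers receive.
Demand in terms of Ps becomes xd = 66.5 − 0.5(Ps − 13) = 73 - 0.5Ps. Setting this equal to supply: 73 - 0.5Ps = -239 + 6Ps, so Ps = 48.
Buyers pay Pb = 48 − 13 = 35; x' = -239 + 6·48 = 49.
The subsidy expands output by 49 − 43 = 6 past the efficient level; on those units the gap between marginal cost and willingness to pay runs from 0 up to 13.
DWL = ½ × 13 × 6 = 39.

Deadweight loss = $39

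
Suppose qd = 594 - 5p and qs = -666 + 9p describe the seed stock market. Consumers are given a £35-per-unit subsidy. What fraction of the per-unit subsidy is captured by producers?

Pre-subsidy: 594 - 5p = -666 + 9p gives p* = 90, q* = 144.
With the rebate, buyers effectively pay pb = ps − 35, where ps is the price sellers receive.
Demand in terms of ps becomes qd = 594 − 5(ps − 35) = 769 - 5ps. Setting this equal to supply: 769 - 5ps = -666 + 9ps, so ps = 102.5.
Buyers pay pb = 102.5 − 35 = 67.5; q' = -666 + 9·102.5 = 256.5.
Buyers' price falls by p* − pb = 90 − 67.5 = 22.5; sellers' price rises by ps − p* = 102.5 − 90 = 12.5.
So producers capture 12.5/35 = 5/14 of each unit of subsidy.

Producer share = 5/14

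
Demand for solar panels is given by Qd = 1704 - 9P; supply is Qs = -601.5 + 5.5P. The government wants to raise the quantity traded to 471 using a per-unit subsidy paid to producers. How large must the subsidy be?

Required subsidy s = 58 per unit

At Q = 471, invert demand for the buyer price: Pb = (1704 − 471)/9 = 137; invert supply for the seller price: Ps = (471 − (-601.5))/5.5 = 195.
The subsidy must fill the gap: s = Ps − Pb = 195 − 137 = 58.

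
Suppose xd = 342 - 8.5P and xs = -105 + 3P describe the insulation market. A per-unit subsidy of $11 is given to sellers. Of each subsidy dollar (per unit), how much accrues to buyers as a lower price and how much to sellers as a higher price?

Buyers gain 66/23 per unit; sellers gain 187/23 per unit

Pre-subsidy: 342 - 8.5P = -105 + 3P gives P* = 894/23, x* = 267/23.
With the subsidy, sellers receive Ps = Pb + 11 for each unit, where Pb is the price buyers pay.
Supply in terms of Pb becomes xs = -105 + 3(Pb + 11) = -72 + 3Pb. Setting this equal to demand: 342 - 8.5Pb = -72 + 3Pb, so Pb = 36.
Sellers receive Ps = 36 + 11 = 47; x' = 342 − 8.5·36 = 36.
Buyers' price falls by P* − Pb = 894/23 − 36 = 66/23; sellers' price rises by Ps − P* = 47 − 894/23 = 187/23.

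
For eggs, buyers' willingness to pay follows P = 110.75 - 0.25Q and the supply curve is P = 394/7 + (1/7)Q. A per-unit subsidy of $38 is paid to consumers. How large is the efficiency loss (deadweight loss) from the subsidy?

Pre-subsidy: 110.75 - 0.25Q = 394/7 + (1/7)Q gives Q* = 1525/11 and P* = 837/11.
With the rebate, buyers effectively pay Pb = Ps − 38, where Ps is the price sellers receive.
On the curves, Pb = 110.75 - 0.25Q and Ps = 394/7 + (1/7)Q; the wedge Ps − Pb = 38 gives 394/7 + (1/7)Q − (110.75 - 0.25Q) = 38, so Q' = 2589/11.
Then Pb = 110.75 − 0.25·(2589/11) = 571/11 and Ps = 394/7 + (1/7)·(2589/11) = 989/11.
The subsidy expands output by 2589/11 − 1525/11 = 1064/11 past the efficient level; on those units the gap between marginal cost and willingness to pay runs from 0 up to 38.
DWL = ½ × 38 × 1064/11 = 20216/11.

Deadweight loss = 20216/11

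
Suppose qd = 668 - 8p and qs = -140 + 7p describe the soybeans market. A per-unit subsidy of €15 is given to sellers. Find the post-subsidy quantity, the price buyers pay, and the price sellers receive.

q' = 4396/15; buyers pay 703/15; sellers receive 928/15

Pre-subsidy: 668 - 8p = -140 + 7p gives p* = 808/15, q* = 3556/15.
With the subsidy, sellers receive ps = pb + 15 for each unit, where pb is the price buyers pay.
Supply in terms of pb becomes qs = -140 + 7(pb + 15) = -35 + 7pb. Setting this equal to demand: 668 - 8pb = -35 + 7pb, so pb = 703/15.
Sellers receive ps = 703/15 + 15 = 928/15; q' = 668 − 8·(703/15) = 4396/15.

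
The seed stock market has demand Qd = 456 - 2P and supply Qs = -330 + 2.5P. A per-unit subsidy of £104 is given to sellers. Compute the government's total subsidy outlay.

Pre-subsidy: 456 - 2P = -330 + 2.5P gives P* = 524/3, Q* = 320/3.
With the subsidy, sellers receive Ps = Pb + 104 for each unit, where Pb is the price buyers pay.
Supply in terms of Pb becomes Qs = -330 + 2.5(Pb + 104) = -70 + 2.5Pb. Setting this equal to demand: 456 - 2Pb = -70 + 2.5Pb, so Pb = 1052/9.
Sellers receive Ps = 1052/9 + 104 = 1988/9; Q' = 456 − 2·(1052/9) = 2000/9.
Government outlay = subsidy × quantity = 104 × 2000/9 = 208000/9.

Government cost = 208000/9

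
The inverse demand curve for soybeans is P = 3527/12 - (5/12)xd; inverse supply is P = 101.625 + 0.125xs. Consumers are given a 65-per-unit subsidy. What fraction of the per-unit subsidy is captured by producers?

Pre-subsidy: 3527/12 - (5/12)x = 101.625 + 0.125x gives x* = 355 and P* = 146.
With the rebate, buyers effectively pay Pb = Ps − 65, where Ps is the price sellers receive.
On the curves, Pb = 3527/12 - (5/12)x and Ps = 101.625 + 0.125x; the wedge Ps − Pb = 65 gives 101.625 + 0.125x − (3527/12 - (5/12)x) = 65, so x' = 475.
Then Pb = 3527/12 − (5/12)·475 = 96 and Ps = 101.625 + 0.125·475 = 161.
Buyers' price falls by P* − Pb = 146 − 96 = 50; sellers' price rises by Ps − P* = 161 − 146 = 15.
So producers capture 15/65 = 3/13 of each unit of subsidy.

Producer share = 3/13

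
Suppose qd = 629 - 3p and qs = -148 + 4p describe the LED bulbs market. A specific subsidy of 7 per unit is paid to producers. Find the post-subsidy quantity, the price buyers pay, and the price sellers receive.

q' = 308; buyers pay 107; sellers receive 114

Pre-subsidy: 629 - 3p = -148 + 4p gives p* = 111, q* = 296.
With the subsidy, sellers receive ps = pb + 7 for each unit, where pb is the price buyers pay.
Supply in terms of pb becomes qs = -148 + 4(pb + 7) = -120 + 4pb. Setting this equal to demand: 629 - 3pb = -120 + 4pb, so pb = 107.
Sellers receive ps = 107 + 7 = 114; q' = 629 − 3·107 = 308.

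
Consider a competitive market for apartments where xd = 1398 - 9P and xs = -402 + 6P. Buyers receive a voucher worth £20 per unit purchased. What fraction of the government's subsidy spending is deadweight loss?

DWL / government spending = 6/65

Pre-subsidy: 1398 - 9P = -402 + 6P gives P* = 120, x* = 318.
With the rebate, buyers effectively pay Pb = Ps − 20, where Ps is the price sellers receive.
Demand in terms of Ps becomes xd = 1398 − 9(Ps − 20) = 1578 - 9Ps. Setting this equal to supply: 1578 - 9Ps = -402 + 6Ps, so Ps = 132.
Buyers pay Pb = 132 − 20 = 112; x' = -402 + 6·132 = 390.
ΔCS = ½(318 + 390)(120 − 112) = 2832; ΔPS = ½(318 + 390)(132 − 120) = 4248.
Government spending = 20 × 390 = 7800.
DWL = ½ × 20 × (390 − 318) = 720; fraction = 720 / 7800 = 6/65.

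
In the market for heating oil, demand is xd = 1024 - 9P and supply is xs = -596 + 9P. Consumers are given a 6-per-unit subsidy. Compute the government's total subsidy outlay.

Pre-subsidy: 1024 - 9P = -596 + 9P gives P* = 90, x* = 214.
With the rebate, buyers effectively pay Pb = Ps − 6, where Ps is the price sellers receive.
Demand in terms of Ps becomes xd = 1024 − 9(Ps − 6) = 1078 - 9Ps. Setting this equal to supply: 1078 - 9Ps = -596 + 9Ps, so Ps = 93.
Buyers pay Pb = 93 − 6 = 87; x' = -596 + 9·93 = 241.
Government outlay = subsidy × quantity = 6 × 241 = 1446.

Government cost = 1446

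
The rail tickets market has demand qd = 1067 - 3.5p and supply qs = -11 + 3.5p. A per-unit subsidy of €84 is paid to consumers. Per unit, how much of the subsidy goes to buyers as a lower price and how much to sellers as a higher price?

Pre-subsidy: 1067 - 3.5p = -11 + 3.5p gives p* = 154, q* = 528.
With the rebate, buyers effectively pay pb = ps − 84, where ps is the price sellers receive.
Demand in terms of ps becomes qd = 1067 − 3.5(ps − 84) = 1361 - 3.5ps. Setting this equal to supply: 1361 - 3.5ps = -11 + 3.5ps, so ps = 196.
Buyers pay pb = 196 − 84 = 112; q' = -11 + 3.5·196 = 675.
Buyers' price falls by p* − pb = 154 − 112 = 42; sellers' price rises by ps − p* = 196 − 154 = 42.

Buyers gain €42 per unit; sellers gain €42 per unit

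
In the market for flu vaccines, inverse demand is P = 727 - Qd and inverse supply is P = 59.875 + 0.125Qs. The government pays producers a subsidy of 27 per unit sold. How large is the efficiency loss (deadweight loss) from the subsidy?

Pre-subsidy: 727 - Q = 59.875 + 0.125Q gives Q* = 593 and P* = 134.
With the subsidy, sellers receive Ps = Pb + 27 for each unit, where Pb is the price buyers pay.
On the curves, Pb = 727 - Q and Ps = 59.875 + 0.125Q; the wedge Ps − Pb = 27 gives 59.875 + 0.125Q − (727 - Q) = 27, so Q' = 617.
Then Pb = 727 − 1·617 = 110 and Ps = 59.875 + 0.125·617 = 137.
The subsidy expands output by 617 − 593 = 24 past the efficient level; on those units the gap between marginal cost and willingness to pay runs from 0 up to 27.
DWL = ½ × 27 × 24 = 324.

Deadweight loss = 324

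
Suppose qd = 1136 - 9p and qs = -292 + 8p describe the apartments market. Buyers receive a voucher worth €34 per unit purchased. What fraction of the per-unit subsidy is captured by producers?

Pre-subsidy: 1136 - 9p = -292 + 8p gives p* = 84, q* = 380.
With the rebate, buyers effectively pay pb = ps − 34, where ps is the price sellers receive.
Demand in terms of ps becomes qd = 1136 − 9(ps − 34) = 1442 - 9ps. Setting this equal to supply: 1442 - 9ps = -292 + 8ps, so ps = 102.
Buyers pay pb = 102 − 34 = 68; q' = -292 + 8·102 = 524.
Buyers' price falls by p* − pb = 84 − 68 = 16; sellers' price rises by ps − p* = 102 − 84 = 18.
So producers capture 18/34 = 9/17 of each unit of subsidy.

Producer share = 9/17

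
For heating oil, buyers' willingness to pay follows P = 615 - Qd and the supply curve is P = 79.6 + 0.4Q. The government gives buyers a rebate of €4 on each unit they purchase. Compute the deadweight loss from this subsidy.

Pre-subsidy: 615 - Q = 79.6 + 0.4Q gives Q* = 2677/7 and P* = 1628/7.
With the rebate, buyers effectively pay Pb = Ps − 4, where Ps is the price sellers receive.
On the curves, Pb = 615 - Q and Ps = 79.6 + 0.4Q; the wedge Ps − Pb = 4 gives 79.6 + 0.4Q − (615 - Q) = 4, so Q' = 2697/7.
Then Pb = 615 − 1·(2697/7) = 1608/7 and Ps = 79.6 + 0.4·(2697/7) = 1636/7.
The subsidy expands output by 2697/7 − 2677/7 = 20/7 past the efficient level; on those units the gap between marginal cost and willingness to pay runs from 0 up to 4.
DWL = ½ × 4 × 20/7 = 40/7.

Deadweight loss = 40/7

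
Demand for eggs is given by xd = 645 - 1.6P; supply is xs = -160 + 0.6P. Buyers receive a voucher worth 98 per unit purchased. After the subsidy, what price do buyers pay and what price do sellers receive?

Buyers pay 3731/11; sellers receive 4809/11

Pre-subsidy: 645 - 1.6P = -160 + 0.6P gives P* = 4025/11, x* = 655/11.
With the rebate, buyers effectively pay Pb = Ps − 98, where Ps is the price sellers receive.
Demand in terms of Ps becomes xd = 645 − 1.6(Ps − 98) = 801.8 - 1.6Ps. Setting this equal to supply: 801.8 - 1.6Ps = -160 + 0.6Ps, so Ps = 4809/11.
Buyers pay Pb = 4809/11 − 98 = 3731/11; x' = -160 + 0.6·(4809/11) = 5627/55.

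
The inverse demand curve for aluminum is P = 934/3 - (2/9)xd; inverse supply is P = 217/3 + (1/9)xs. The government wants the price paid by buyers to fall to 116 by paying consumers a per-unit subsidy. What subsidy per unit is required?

At a buyer price of 116, quantity demanded is 1401 − 4.5·116 = 879.
Sellers supply 879 only when they receive Ps = 217/3 + (1/9)·879 = 170.
s = Ps − Pb = 170 − 116 = 54.

Required subsidy s = 54 per unit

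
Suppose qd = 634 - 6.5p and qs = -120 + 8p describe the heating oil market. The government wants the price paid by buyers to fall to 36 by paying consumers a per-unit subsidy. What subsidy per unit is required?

At a buyer price of 36, quantity demanded is 634 − 6.5·36 = 400.
Sellers supply 400 only when they receive ps with -120 + 8·ps = 400, i.e. ps = 65.
s = ps − pb = 65 − 36 = 29.

Required subsidy s = 29 per unit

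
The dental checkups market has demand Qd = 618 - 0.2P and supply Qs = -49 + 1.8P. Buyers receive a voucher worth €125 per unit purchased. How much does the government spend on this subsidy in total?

Pre-subsidy: 618 - 0.2P = -49 + 1.8P gives P* = 333.5, Q* = 551.3.
With the rebate, buyers effectively pay Pb = Ps − 125, where Ps is the price sellers receive.
Demand in terms of Ps becomes Qd = 618 − 0.2(Ps − 125) = 643 - 0.2Ps. Setting this equal to supply: 643 - 0.2Ps = -49 + 1.8Ps, so Ps = 346.
Buyers pay Pb = 346 − 125 = 221; Q' = -49 + 1.8·346 = 573.8.
Government outlay = subsidy × quantity = 125 × 573.8 = 71725.

Government cost = €71725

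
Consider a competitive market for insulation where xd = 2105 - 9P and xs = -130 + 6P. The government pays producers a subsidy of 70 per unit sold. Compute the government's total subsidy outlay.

Pre-subsidy: 2105 - 9P = -130 + 6P gives P* = 149, x* = 764.
With the subsidy, sellers receive Ps = Pb + 70 for each unit, where Pb is the price buyers pay.
Supply in terms of Pb becomes xs = -130 + 6(Pb + 70) = 290 + 6Pb. Setting this equal to demand: 2105 - 9Pb = 290 + 6Pb, so Pb = 121.
Sellers receive Ps = 121 + 70 = 191; x' = 2105 − 9·121 = 1016.
Government outlay = subsidy × quantity = 70 × 1016 = 71120.

Government cost = 71120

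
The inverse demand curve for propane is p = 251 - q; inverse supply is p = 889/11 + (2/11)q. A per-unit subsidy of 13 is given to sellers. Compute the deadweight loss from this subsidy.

Deadweight loss = 71.5

Pre-subsidy: 251 - q = 889/11 + (2/11)q gives q* = 144 and p* = 107.
With the subsidy, sellers receive ps = pb + 13 for each unit, where pb is the price buyers pay.
On the curves, pb = 251 - q and ps = 889/11 + (2/11)q; the wedge ps − pb = 13 gives 889/11 + (2/11)q − (251 - q) = 13, so q' = 155.
Then pb = 251 − 1·155 = 96 and ps = 889/11 + (2/11)·155 = 109.
The subsidy expands output by 155 − 144 = 11 past the efficient level; on those units the gap between marginal cost and willingness to pay runs from 0 up to 13.
DWL = ½ × 13 × 11 = 71.5.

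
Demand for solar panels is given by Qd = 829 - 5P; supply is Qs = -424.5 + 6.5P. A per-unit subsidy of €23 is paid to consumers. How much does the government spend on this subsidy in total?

Government cost = €8027

Pre-subsidy: 829 - 5P = -424.5 + 6.5P gives P* = 109, Q* = 284.
With the rebate, buyers effectively pay Pb = Ps − 23, where Ps is the price sellers receive.
Demand in terms of Ps becomes Qd = 829 − 5(Ps − 23) = 944 - 5Ps. Setting this equal to supply: 944 - 5Ps = -424.5 + 6.5Ps, so Ps = 119.
Buyers pay Pb = 119 − 23 = 96; Q' = -424.5 + 6.5·119 = 349.
Government outlay = subsidy × quantity = 23 × 349 = 8027.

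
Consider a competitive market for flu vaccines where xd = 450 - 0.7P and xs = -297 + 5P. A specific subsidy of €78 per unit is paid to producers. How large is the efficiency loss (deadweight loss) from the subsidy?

Deadweight loss = 35490/19

Pre-subsidy: 450 - 0.7P = -297 + 5P gives P* = 2490/19, x* = 6807/19.
With the subsidy, sellers receive Ps = Pb + 78 for each unit, where Pb is the price buyers pay.
Supply in terms of Pb becomes xs = -297 + 5(Pb + 78) = 93 + 5Pb. Setting this equal to demand: 450 - 0.7Pb = 93 + 5Pb, so Pb = 1190/19.
Sellers receive Ps = 1190/19 + 78 = 2672/19; x' = 450 − 0.7·(1190/19) = 7717/19.
The subsidy expands output by 7717/19 − 6807/19 = 910/19 past the efficient level; on those units the gap between marginal cost and willingness to pay runs from 0 up to 78.
DWL = ½ × 78 × 910/19 = 35490/19.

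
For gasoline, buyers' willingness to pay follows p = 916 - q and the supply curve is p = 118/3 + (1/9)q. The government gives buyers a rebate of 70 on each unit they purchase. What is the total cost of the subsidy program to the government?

Pre-subsidy: 916 - q = 118/3 + (1/9)q gives q* = 789 and p* = 127.
With the rebate, buyers effectively pay pb = ps − 70, where ps is the price sellers receive.
On the curves, pb = 916 - q and ps = 118/3 + (1/9)q; the wedge ps − pb = 70 gives 118/3 + (1/9)q − (916 - q) = 70, so q' = 852.
Then pb = 916 − 1·852 = 64 and ps = 118/3 + (1/9)·852 = 134.
Government outlay = subsidy × quantity = 70 × 852 = 59640.

Government cost = 59640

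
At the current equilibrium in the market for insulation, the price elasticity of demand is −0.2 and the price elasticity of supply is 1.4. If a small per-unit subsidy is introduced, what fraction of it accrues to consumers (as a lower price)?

For a small subsidy around the equilibrium, the benefit split depends on the relative slopes, which at a point are proportional to the elasticities.
Buyer share = εs/(εs + |εd|) = 1.4/(1.4 + 0.2) = 0.875; seller share = |εd|/(εs + |εd|) = 0.125.

Consumer share = 0.875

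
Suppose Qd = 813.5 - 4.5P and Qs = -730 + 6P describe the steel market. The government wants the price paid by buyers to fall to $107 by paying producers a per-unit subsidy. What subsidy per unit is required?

Required subsidy s = $70 per unit

At a buyer price of 107, quantity demanded is 813.5 − 4.5·107 = 332.
Sellers supply 332 only when they receive Ps with -730 + 6·Ps = 332, i.e. Ps = 177.
s = Ps − Pb = 177 − 107 = 70.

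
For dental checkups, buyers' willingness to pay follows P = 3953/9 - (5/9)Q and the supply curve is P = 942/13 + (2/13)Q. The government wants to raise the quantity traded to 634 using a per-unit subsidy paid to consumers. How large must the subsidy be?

At Q = 634, from the demand curve buyers pay Pb = 3953/9 − (5/9)·634 = 87; from the supply curve sellers need Ps = 942/13 + (2/13)·634 = 170.
The subsidy must fill the gap: s = Ps − Pb = 170 − 87 = 83.

Required subsidy s = 83 per unit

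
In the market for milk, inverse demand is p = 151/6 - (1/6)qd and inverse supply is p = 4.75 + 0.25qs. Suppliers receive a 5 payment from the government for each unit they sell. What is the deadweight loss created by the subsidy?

Deadweight loss = 30

Pre-subsidy: 151/6 - (1/6)q = 4.75 + 0.25q gives q* = 49 and p* = 17.
With the subsidy, sellers receive ps = pb + 5 for each unit, where pb is the price buyers pay.
On the curves, pb = 151/6 - (1/6)q and ps = 4.75 + 0.25q; the wedge ps − pb = 5 gives 4.75 + 0.25q − (151/6 - (1/6)q) = 5, so q' = 61.
Then pb = 151/6 − (1/6)·61 = 15 and ps = 4.75 + 0.25·61 = 20.
The subsidy expands output by 61 − 49 = 12 past the efficient level; on those units the gap between marginal cost and willingness to pay runs from 0 up to 5.
DWL = ½ × 5 × 12 = 30.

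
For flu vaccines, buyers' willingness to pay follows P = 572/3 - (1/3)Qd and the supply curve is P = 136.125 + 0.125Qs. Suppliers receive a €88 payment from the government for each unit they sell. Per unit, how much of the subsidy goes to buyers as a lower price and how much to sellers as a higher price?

Buyers gain €64 per unit; sellers gain €24 per unit

Pre-subsidy: 572/3 - (1/3)Q = 136.125 + 0.125Q gives Q* = 119 and P* = 151.
With the subsidy, sellers receive Ps = Pb + 88 for each unit, where Pb is the price buyers pay.
On the curves, Pb = 572/3 - (1/3)Q and Ps = 136.125 + 0.125Q; the wedge Ps − Pb = 88 gives 136.125 + 0.125Q − (572/3 - (1/3)Q) = 88, so Q' = 311.
Then Pb = 572/3 − (1/3)·311 = 87 and Ps = 136.125 + 0.125·311 = 175.
Buyers' price falls by P* − Pb = 151 − 87 = 64; sellers' price rises by Ps − P* = 175 − 151 = 24.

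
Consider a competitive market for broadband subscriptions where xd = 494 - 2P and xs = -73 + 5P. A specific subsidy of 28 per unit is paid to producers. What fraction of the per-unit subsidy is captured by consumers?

Pre-subsidy: 494 - 2P = -73 + 5P gives P* = 81, x* = 332.
With the subsidy, sellers receive Ps = Pb + 28 for each unit, where Pb is the price buyers pay.
Supply in terms of Pb becomes xs = -73 + 5(Pb + 28) = 67 + 5Pb. Setting this equal to demand: 494 - 2Pb = 67 + 5Pb, so Pb = 61.
Sellers receive Ps = 61 + 28 = 89; x' = 494 − 2·61 = 372.
Buyers' price falls by P* − Pb = 81 − 61 = 20; sellers' price rises by Ps − P* = 89 − 81 = 8.
So consumers capture 20/28 = 5/7 of each unit of subsidy.

Consumer share = 5/7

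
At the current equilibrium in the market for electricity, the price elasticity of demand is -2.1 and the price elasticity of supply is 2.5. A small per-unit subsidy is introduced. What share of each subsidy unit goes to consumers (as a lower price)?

For a small subsidy around the equilibrium, the benefit split depends on the relative slopes, which at a point are proportional to the elasticities.
Buyer share = εs/(εs + |εd|) = 2.5/(2.5 + 2.1) = 25/46; seller share = |εd|/(εs + |εd|) = 21/46.

Consumer share = 25/46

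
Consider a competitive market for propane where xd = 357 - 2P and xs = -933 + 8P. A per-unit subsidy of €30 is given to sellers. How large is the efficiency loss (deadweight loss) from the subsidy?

Pre-subsidy: 357 - 2P = -933 + 8P gives P* = 129, x* = 99.
With the subsidy, sellers receive Ps = Pb + 30 for each unit, where Pb is the price buyers pay.
Supply in terms of Pb becomes xs = -933 + 8(Pb + 30) = -693 + 8Pb. Setting this equal to demand: 357 - 2Pb = -693 + 8Pb, so Pb = 105.
Sellers receive Ps = 105 + 30 = 135; x' = 357 − 2·105 = 147.
The subsidy expands output by 147 − 99 = 48 past the efficient level; on those units the gap between marginal cost and willingness to pay runs from 0 up to 30.
DWL = ½ × 30 × 48 = 720.

Deadweight loss = €720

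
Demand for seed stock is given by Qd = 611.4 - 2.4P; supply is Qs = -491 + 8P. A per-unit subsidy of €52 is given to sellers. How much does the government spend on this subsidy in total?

Government cost = €23556

Pre-subsidy: 611.4 - 2.4P = -491 + 8P gives P* = 106, Q* = 357.
With the subsidy, sellers receive Ps = Pb + 52 for each unit, where Pb is the price buyers pay.
Supply in terms of Pb becomes Qs = -491 + 8(Pb + 52) = -75 + 8Pb. Setting this equal to demand: 611.4 - 2.4Pb = -75 + 8Pb, so Pb = 66.
Sellers receive Ps = 66 + 52 = 118; Q' = 611.4 − 2.4·66 = 453.
Government outlay = subsidy × quantity = 52 × 453 = 23556.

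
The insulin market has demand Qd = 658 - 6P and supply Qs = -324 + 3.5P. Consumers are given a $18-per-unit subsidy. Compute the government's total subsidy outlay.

Pre-subsidy: 658 - 6P = -324 + 3.5P gives P* = 1964/19, Q* = 718/19.
With the rebate, buyers effectively pay Pb = Ps − 18, where Ps is the price sellers receive.
Demand in terms of Ps becomes Qd = 658 − 6(Ps − 18) = 766 - 6Ps. Setting this equal to supply: 766 - 6Ps = -324 + 3.5Ps, so Ps = 2180/19.
Buyers pay Pb = 2180/19 − 18 = 1838/19; Q' = -324 + 3.5·(2180/19) = 1474/19.
Government outlay = subsidy × quantity = 18 × 1474/19 = 26532/19.

Government cost = 26532/19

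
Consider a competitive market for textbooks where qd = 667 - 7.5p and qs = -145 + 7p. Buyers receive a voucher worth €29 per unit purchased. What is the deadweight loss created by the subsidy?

Deadweight loss = €1522.5

Pre-subsidy: 667 - 7.5p = -145 + 7p gives p* = 56, q* = 247.
With the rebate, buyers effectively pay pb = ps − 29, where ps is the price sellers receive.
Demand in terms of ps becomes qd = 667 − 7.5(ps − 29) = 884.5 - 7.5ps. Setting this equal to supply: 884.5 - 7.5ps = -145 + 7ps, so ps = 71.
Buyers pay pb = 71 − 29 = 42; q' = -145 + 7·71 = 352.
The subsidy expands output by 352 − 247 = 105 past the efficient level; on those units the gap between marginal cost and willingness to pay runs from 0 up to 29.
DWL = ½ × 29 × 105 = 1522.5.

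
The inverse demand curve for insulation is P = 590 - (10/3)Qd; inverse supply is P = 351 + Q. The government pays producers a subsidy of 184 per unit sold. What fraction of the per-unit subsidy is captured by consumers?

Consumer share = 10/13

Pre-subsidy: 590 - (10/3)Q = 351 + Q gives Q* = 717/13 and P* = 5280/13.
With the subsidy, sellers receive Ps = Pb + 184 for each unit, where Pb is the price buyers pay.
On the curves, Pb = 590 - (10/3)Q and Ps = 351 + Q; the wedge Ps − Pb = 184 gives 351 + Q − (590 - (10/3)Q) = 184, so Q' = 1269/13.
Then Pb = 590 − (10/3)·(1269/13) = 3440/13 and Ps = 351 + 1·(1269/13) = 5832/13.
Buyers' price falls by P* − Pb = 5280/13 − 3440/13 = 1840/13; sellers' price rises by Ps − P* = 5832/13 − 5280/13 = 552/13.
So consumers capture (1840/13)/184 = 10/13 of each unit of subsidy.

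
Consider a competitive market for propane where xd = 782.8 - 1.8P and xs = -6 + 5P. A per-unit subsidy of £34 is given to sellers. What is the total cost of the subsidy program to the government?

Pre-subsidy: 782.8 - 1.8P = -6 + 5P gives P* = 116, x* = 574.
With the subsidy, sellers receive Ps = Pb + 34 for each unit, where Pb is the price buyers pay.
Supply in terms of Pb becomes xs = -6 + 5(Pb + 34) = 164 + 5Pb. Setting this equal to demand: 782.8 - 1.8Pb = 164 + 5Pb, so Pb = 91.
Sellers receive Ps = 91 + 34 = 125; x' = 782.8 − 1.8·91 = 619.
Government outlay = subsidy × quantity = 34 × 619 = 21046.

Government cost = £21046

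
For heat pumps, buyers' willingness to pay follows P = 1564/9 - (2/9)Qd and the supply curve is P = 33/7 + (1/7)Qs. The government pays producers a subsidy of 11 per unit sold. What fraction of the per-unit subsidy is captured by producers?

Pre-subsidy: 1564/9 - (2/9)Q = 33/7 + (1/7)Q gives Q* = 10651/23 and P* = 1630/23.
With the subsidy, sellers receive Ps = Pb + 11 for each unit, where Pb is the price buyers pay.
On the curves, Pb = 1564/9 - (2/9)Q and Ps = 33/7 + (1/7)Q; the wedge Ps − Pb = 11 gives 33/7 + (1/7)Q − (1564/9 - (2/9)Q) = 11, so Q' = 11344/23.
Then Pb = 1564/9 − (2/9)·(11344/23) = 1476/23 and Ps = 33/7 + (1/7)·(11344/23) = 1729/23.
Buyers' price falls by P* − Pb = 1630/23 − 1476/23 = 154/23; sellers' price rises by Ps − P* = 1729/23 − 1630/23 = 99/23.
So producers capture (99/23)/11 = 9/23 of each unit of subsidy.

Producer share = 9/23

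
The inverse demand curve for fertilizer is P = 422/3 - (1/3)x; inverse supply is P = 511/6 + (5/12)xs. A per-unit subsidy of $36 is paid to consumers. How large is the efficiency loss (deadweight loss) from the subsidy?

Pre-subsidy: 422/3 - (1/3)x = 511/6 + (5/12)x gives x* = 74 and P* = 116.
With the rebate, buyers effectively pay Pb = Ps − 36, where Ps is the price sellers receive.
On the curves, Pb = 422/3 - (1/3)x and Ps = 511/6 + (5/12)x; the wedge Ps − Pb = 36 gives 511/6 + (5/12)x − (422/3 - (1/3)x) = 36, so x' = 122.
Then Pb = 422/3 − (1/3)·122 = 100 and Ps = 511/6 + (5/12)·122 = 136.
The subsidy expands output by 122 − 74 = 48 past the efficient level; on those units the gap between marginal cost and willingness to pay runs from 0 up to 36.
DWL = ½ × 36 × 48 = 864.

Deadweight loss = $864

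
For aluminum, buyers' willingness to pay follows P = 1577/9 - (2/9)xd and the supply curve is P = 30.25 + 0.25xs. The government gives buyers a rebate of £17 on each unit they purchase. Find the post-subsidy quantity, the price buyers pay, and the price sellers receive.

x' = 343; buyers pay £99; sellers receive £116

Pre-subsidy: 1577/9 - (2/9)x = 30.25 + 0.25x gives x* = 307 and P* = 107.
With the rebate, buyers effectively pay Pb = Ps − 17, where Ps is the price sellers receive.
On the curves, Pb = 1577/9 - (2/9)x and Ps = 30.25 + 0.25x; the wedge Ps − Pb = 17 gives 30.25 + 0.25x − (1577/9 - (2/9)x) = 17, so x' = 343.
Then Pb = 1577/9 − (2/9)·343 = 99 and Ps = 30.25 + 0.25·343 = 116.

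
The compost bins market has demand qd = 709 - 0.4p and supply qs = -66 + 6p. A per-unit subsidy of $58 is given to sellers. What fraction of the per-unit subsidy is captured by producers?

Pre-subsidy: 709 - 0.4p = -66 + 6p gives p* = 121.09375, q* = 660.5625.
With the subsidy, sellers receive ps = pb + 58 for each unit, where pb is the price buyers pay.
Supply in terms of pb becomes qs = -66 + 6(pb + 58) = 282 + 6pb. Setting this equal to demand: 709 - 0.4pb = 282 + 6pb, so pb = 66.71875.
Sellers receive ps = 66.71875 + 58 = 124.71875; q' = 709 − 0.4·66.71875 = 682.3125.
Buyers' price falls by p* − pb = 121.09375 − 66.71875 = 54.375; sellers' price rises by ps − p* = 124.71875 − 121.09375 = 3.625.
So producers capture 3.625/58 = 0.0625 of each unit of subsidy.

Producer share = 0.0625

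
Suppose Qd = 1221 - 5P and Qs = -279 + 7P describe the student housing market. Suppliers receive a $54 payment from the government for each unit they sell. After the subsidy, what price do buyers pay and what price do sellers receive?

Buyers pay $93.5; sellers receive $147.5

Pre-subsidy: 1221 - 5P = -279 + 7P gives P* = 125, Q* = 596.
With the subsidy, sellers receive Ps = Pb + 54 for each unit, where Pb is the price buyers pay.
Supply in terms of Pb becomes Qs = -279 + 7(Pb + 54) = 99 + 7Pb. Setting this equal to demand: 1221 - 5Pb = 99 + 7Pb, so Pb = 93.5.
Sellers receive Ps = 93.5 + 54 = 147.5; Q' = 1221 − 5·93.5 = 753.5.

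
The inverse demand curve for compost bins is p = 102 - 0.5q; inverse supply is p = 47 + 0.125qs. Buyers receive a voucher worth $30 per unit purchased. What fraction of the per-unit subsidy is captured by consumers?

Consumer share = 0.8

Pre-subsidy: 102 - 0.5q = 47 + 0.125q gives q* = 88 and p* = 58.
With the rebate, buyers effectively pay pb = ps − 30, where ps is the price sellers receive.
On the curves, pb = 102 - 0.5q and ps = 47 + 0.125q; the wedge ps − pb = 30 gives 47 + 0.125q − (102 - 0.5q) = 30, so q' = 136.
Then pb = 102 − 0.5·136 = 34 and ps = 47 + 0.125·136 = 64.
Buyers' price falls by p* − pb = 58 − 34 = 24; sellers' price rises by ps − p* = 64 − 58 = 6.
So consumers capture 24/30 = 0.8 of each unit of subsidy.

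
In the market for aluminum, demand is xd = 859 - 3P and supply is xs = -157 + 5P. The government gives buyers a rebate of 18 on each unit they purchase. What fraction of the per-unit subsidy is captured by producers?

Producer share = 0.375

Pre-subsidy: 859 - 3P = -157 + 5P gives P* = 127, x* = 478.
With the rebate, buyers effectively pay Pb = Ps − 18, where Ps is the price sellers receive.
Demand in terms of Ps becomes xd = 859 − 3(Ps − 18) = 913 - 3Ps. Setting this equal to supply: 913 - 3Ps = -157 + 5Ps, so Ps = 133.75.
Buyers pay Pb = 133.75 − 18 = 115.75; x' = -157 + 5·133.75 = 511.75.
Buyers' price falls by P* − Pb = 127 − 115.75 = 11.25; sellers' price rises by Ps − P* = 133.75 − 127 = 6.75.
So producers capture 6.75/18 = 0.375 of each unit of subsidy.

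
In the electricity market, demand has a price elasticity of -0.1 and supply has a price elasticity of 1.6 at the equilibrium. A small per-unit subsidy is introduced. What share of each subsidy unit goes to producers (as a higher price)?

Producer share = 1/17

For a small subsidy around the equilibrium, the benefit split depends on the relative slopes, which at a point are proportional to the elasticities.
Buyer share = εs/(εs + |εd|) = 1.6/(1.6 + 0.1) = 16/17; seller share = |εd|/(εs + |εd|) = 1/17.
So producers capture 1/17 of the subsidy.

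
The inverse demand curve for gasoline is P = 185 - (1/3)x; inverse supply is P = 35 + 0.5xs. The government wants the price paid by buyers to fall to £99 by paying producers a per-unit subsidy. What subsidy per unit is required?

Required subsidy s = £65 per unit

At a buyer price of 99, quantity demanded is 555 − 3·99 = 258.
Sellers supply 258 only when they receive Ps = 35 + 0.5·258 = 164.
s = Ps − Pb = 164 − 99 = 65.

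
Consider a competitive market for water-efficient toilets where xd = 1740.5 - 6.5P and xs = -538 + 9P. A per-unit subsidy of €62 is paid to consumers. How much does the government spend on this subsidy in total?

Government cost = €63178

Pre-subsidy: 1740.5 - 6.5P = -538 + 9P gives P* = 147, x* = 785.
With the rebate, buyers effectively pay Pb = Ps − 62, where Ps is the price sellers receive.
Demand in terms of Ps becomes xd = 1740.5 − 6.5(Ps − 62) = 2143.5 - 6.5Ps. Setting this equal to supply: 2143.5 - 6.5Ps = -538 + 9Ps, so Ps = 173.
Buyers pay Pb = 173 − 62 = 111; x' = -538 + 9·173 = 1019.
Government outlay = subsidy × quantity = 62 × 1019 = 63178.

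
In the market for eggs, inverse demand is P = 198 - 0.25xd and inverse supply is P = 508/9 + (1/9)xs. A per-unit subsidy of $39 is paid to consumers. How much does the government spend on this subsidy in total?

Government cost = $19500

Pre-subsidy: 198 - 0.25x = 508/9 + (1/9)x gives x* = 392 and P* = 100.
With the rebate, buyers effectively pay Pb = Ps − 39, where Ps is the price sellers receive.
On the curves, Pb = 198 - 0.25x and Ps = 508/9 + (1/9)x; the wedge Ps − Pb = 39 gives 508/9 + (1/9)x − (198 - 0.25x) = 39, so x' = 500.
Then Pb = 198 − 0.25·500 = 73 and Ps = 508/9 + (1/9)·500 = 112.
Government outlay = subsidy × quantity = 39 × 500 = 19500.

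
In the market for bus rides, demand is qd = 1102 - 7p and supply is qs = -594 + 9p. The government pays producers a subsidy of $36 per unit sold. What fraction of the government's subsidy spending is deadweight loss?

Pre-subsidy: 1102 - 7p = -594 + 9p gives p* = 106, q* = 360.
With the subsidy, sellers receive ps = pb + 36 for each unit, where pb is the price buyers pay.
Supply in terms of pb becomes qs = -594 + 9(pb + 36) = -270 + 9pb. Setting this equal to demand: 1102 - 7pb = -270 + 9pb, so pb = 85.75.
Sellers receive ps = 85.75 + 36 = 121.75; q' = 1102 − 7·85.75 = 501.75.
ΔCS = ½(360 + 501.75)(106 − 85.75) = 8725.21875; ΔPS = ½(360 + 501.75)(121.75 − 106) = 6786.28125.
Government spending = 36 × 501.75 = 18063.
DWL = ½ × 36 × (501.75 − 360) = 2551.5; fraction = 2551.5 / 18063 = 63/446.

DWL / government spending = 63/446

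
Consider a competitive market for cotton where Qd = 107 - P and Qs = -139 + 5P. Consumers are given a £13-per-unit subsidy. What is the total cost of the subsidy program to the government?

Pre-subsidy: 107 - P = -139 + 5P gives P* = 41, Q* = 66.
With the rebate, buyers effectively pay Pb = Ps − 13, where Ps is the price sellers receive.
Demand in terms of Ps becomes Qd = 107 − 1(Ps − 13) = 120 - Ps. Setting this equal to supply: 120 - Ps = -139 + 5Ps, so Ps = 259/6.
Buyers pay Pb = 259/6 − 13 = 181/6; Q' = -139 + 5·(259/6) = 461/6.
Government outlay = subsidy × quantity = 13 × 461/6 = 5993/6.

Government cost = 5993/6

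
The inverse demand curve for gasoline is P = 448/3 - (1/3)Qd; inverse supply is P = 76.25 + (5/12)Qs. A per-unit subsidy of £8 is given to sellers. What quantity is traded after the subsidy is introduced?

Q' = 973/9

Pre-subsidy: 448/3 - (1/3)Q = 76.25 + (5/12)Q gives Q* = 877/9 and P* = 3155/27.
With the subsidy, sellers receive Ps = Pb + 8 for each unit, where Pb is the price buyers pay.
On the curves, Pb = 448/3 - (1/3)Q and Ps = 76.25 + (5/12)Q; the wedge Ps − Pb = 8 gives 76.25 + (5/12)Q − (448/3 - (1/3)Q) = 8, so Q' = 973/9.
Then Pb = 448/3 − (1/3)·(973/9) = 3059/27 and Ps = 76.25 + (5/12)·(973/9) = 3275/27.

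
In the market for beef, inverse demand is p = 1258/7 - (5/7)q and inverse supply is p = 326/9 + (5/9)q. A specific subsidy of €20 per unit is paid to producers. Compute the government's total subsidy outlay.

Government cost = €2575

Pre-subsidy: 1258/7 - (5/7)q = 326/9 + (5/9)q gives q* = 113 and p* = 99.
With the subsidy, sellers receive ps = pb + 20 for each unit, where pb is the price buyers pay.
On the curves, pb = 1258/7 - (5/7)q and ps = 326/9 + (5/9)q; the wedge ps − pb = 20 gives 326/9 + (5/9)q − (1258/7 - (5/7)q) = 20, so q' = 128.75.
Then pb = 1258/7 − (5/7)·128.75 = 87.75 and ps = 326/9 + (5/9)·128.75 = 107.75.
Government outlay = subsidy × quantity = 20 × 128.75 = 2575.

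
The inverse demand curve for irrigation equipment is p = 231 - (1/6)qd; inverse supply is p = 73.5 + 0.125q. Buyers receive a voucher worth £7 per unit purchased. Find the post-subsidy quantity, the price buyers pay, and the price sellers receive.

q' = 564; buyers pay £137; sellers receive £144

Pre-subsidy: 231 - (1/6)q = 73.5 + 0.125q gives q* = 540 and p* = 141.
With the rebate, buyers effectively pay pb = ps − 7, where ps is the price sellers receive.
On the curves, pb = 231 - (1/6)q and ps = 73.5 + 0.125q; the wedge ps − pb = 7 gives 73.5 + 0.125q − (231 - (1/6)q) = 7, so q' = 564.
Then pb = 231 − (1/6)·564 = 137 and ps = 73.5 + 0.125·564 = 144.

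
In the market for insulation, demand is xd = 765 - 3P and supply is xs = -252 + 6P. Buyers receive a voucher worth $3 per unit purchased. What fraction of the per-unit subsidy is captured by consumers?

Pre-subsidy: 765 - 3P = -252 + 6P gives P* = 113, x* = 426.
With the rebate, buyers effectively pay Pb = Ps − 3, where Ps is the price sellers receive.
Demand in terms of Ps becomes xd = 765 − 3(Ps − 3) = 774 - 3Ps. Setting this equal to supply: 774 - 3Ps = -252 + 6Ps, so Ps = 114.
Buyers pay Pb = 114 − 3 = 111; x' = -252 + 6·114 = 432.
Buyers' price falls by P* − Pb = 113 − 111 = 2; sellers' price rises by Ps − P* = 114 − 113 = 1.
So consumers capture 2/3 = 2/3 of each unit of subsidy.

Consumer share = 2/3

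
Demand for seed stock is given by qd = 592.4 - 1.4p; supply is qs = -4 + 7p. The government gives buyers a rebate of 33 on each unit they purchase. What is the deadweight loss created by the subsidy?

Deadweight loss = 635.25

Pre-subsidy: 592.4 - 1.4p = -4 + 7p gives p* = 71, q* = 493.
With the rebate, buyers effectively pay pb = ps − 33, where ps is the price sellers receive.
Demand in terms of ps becomes qd = 592.4 − 1.4(ps − 33) = 638.6 - 1.4ps. Setting this equal to supply: 638.6 - 1.4ps = -4 + 7ps, so ps = 76.5.
Buyers pay pb = 76.5 − 33 = 43.5; q' = -4 + 7·76.5 = 531.5.
The subsidy expands output by 531.5 − 493 = 38.5 past the efficient level; on those units the gap between marginal cost and willingness to pay runs from 0 up to 33.
DWL = ½ × 33 × 38.5 = 635.25.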